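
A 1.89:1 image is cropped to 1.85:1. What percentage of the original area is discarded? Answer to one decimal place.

2.1%

The height stays; only width is cut (since 1.85:1 is narrower than 1.89:1).
(1.850)/(1.890) ≈ 0.979 of the area survives, leaving 2.12% discarded.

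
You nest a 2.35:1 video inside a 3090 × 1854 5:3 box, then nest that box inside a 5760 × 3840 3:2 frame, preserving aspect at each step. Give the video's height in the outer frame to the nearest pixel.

First fit — 2.35:1 into 3090×1854 spans the width: 3090.00 × 1314.89.
The 5:3 canvas is width-limited in 5760×3840, giving 5760.00 × 3456.00; scale factor 1.8641.
The video scales with it: height 1314.89 × 1.8641 ≈ 2451.06.

2451 px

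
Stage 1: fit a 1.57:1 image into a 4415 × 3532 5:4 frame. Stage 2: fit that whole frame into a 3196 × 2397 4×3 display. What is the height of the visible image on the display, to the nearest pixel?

1908 px

First fit — 1.57:1 into 4415×3532 spans the width: 4415.00 × 2812.10.
5:4 in 3196×2397: fills the height, so the intermediate becomes 2996.25 × 2397.00 — a scale of ×0.6787.
So the image's height is 2812.10 × 0.6787 ≈ 1908.44.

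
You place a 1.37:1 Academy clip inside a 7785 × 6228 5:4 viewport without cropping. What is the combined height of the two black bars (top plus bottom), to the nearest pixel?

1.37:1 Academy (1.370) > 5:4 (1.250), so the clip fills the width.
Content height = 7785 / 1.370 ≈ 5682.48 px.
Leftover height: 6228 − 5682.48 = 545.52 px.

546 px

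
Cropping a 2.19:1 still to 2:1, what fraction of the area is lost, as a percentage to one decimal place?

8.7%

The height stays; only width is cut (since 2:1 is narrower than 2.19:1).
Fraction kept = (2.000)/(2.190) ≈ 91.32%, so 8.68% is lost.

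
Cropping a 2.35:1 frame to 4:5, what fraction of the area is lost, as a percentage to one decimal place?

The height stays; only width is cut (since 4:5 is narrower than 2.35:1).
(0.800)/(2.350) ≈ 0.340 of the area survives, leaving 65.96% discarded.

66.0%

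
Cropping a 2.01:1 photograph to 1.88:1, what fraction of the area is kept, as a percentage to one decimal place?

1.88:1 is narrower than 2.01:1, so the crop keeps the full height and trims the width.
Area ratio = (1.880)/(2.010) = 93.53% retained.

93.5%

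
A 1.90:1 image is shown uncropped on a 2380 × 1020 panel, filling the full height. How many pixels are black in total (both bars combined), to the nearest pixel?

450840 pixels

The image is 1020 × 1.900 ≈ 1938.0000 px wide.
Leftover width: 2380 − 1938.0000 = 442.0000 px.
Across the 1020-px span: 442.0000 × 1020 ≈ 450840 px.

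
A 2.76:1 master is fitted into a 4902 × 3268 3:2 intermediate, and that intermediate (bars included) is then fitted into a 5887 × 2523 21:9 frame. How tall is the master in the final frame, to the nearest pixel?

1371 px

Inside the 4902×3268 canvas the master is width-limited at 4902.00 × 1776.09.
3:2 in 5887×2523: fills the height, so the intermediate becomes 3784.50 × 2523.00 — a scale of ×0.7720.
Applying the same ×0.7720: 1776.09 → 1371.20.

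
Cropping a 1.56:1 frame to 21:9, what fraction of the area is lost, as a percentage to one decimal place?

33.1%

Going from 1.56:1 to 21:9 means cutting height while keeping width.
(1.560)/(2.333) ≈ 0.669 of the area survives, leaving 33.14% discarded.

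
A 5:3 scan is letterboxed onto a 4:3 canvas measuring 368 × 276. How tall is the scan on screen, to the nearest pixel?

Since 1.667 > 1.333, the scan is width-limited.
That makes the image 220.80 px tall (368 × 3/5).

221 px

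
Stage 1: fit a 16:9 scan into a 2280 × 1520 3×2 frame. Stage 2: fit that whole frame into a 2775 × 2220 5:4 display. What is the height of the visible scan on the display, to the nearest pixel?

1561 px

Inside the 2280×1520 canvas the scan is width-limited at 2280.00 × 1282.50.
Second fit — the 3×2 canvas into 2775×2220 spans the width: 2775.00 × 1850.00 (×1.2171 from 2280×1520).
The scan scales with it: height 1282.50 × 1.2171 ≈ 1560.94.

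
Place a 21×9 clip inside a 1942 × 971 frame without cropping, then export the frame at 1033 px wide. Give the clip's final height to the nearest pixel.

At 1942×971 the clip is width-limited, so height = 1942 × 9/21 ≈ 832.29 px.
The frame scales by 1033/1942 = 0.5319; 832.29 × 0.5319 ≈ 442.71 px.

443 px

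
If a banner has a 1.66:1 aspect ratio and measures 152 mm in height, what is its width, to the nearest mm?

Width = 152 × 1.660 = 252.32.

252 mm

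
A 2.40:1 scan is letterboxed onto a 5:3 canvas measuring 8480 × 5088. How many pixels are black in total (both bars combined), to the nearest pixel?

2.40:1 (2.400) > 5:3 (1.667), so the scan fills the width.
That makes the image 3533.3333 px tall (8480 / 2.400).
Leftover height: 5088 − 3533.3333 = 1554.6667 px.
Bar area = 1554.6667 × 8480 ≈ 13183573 px.

13183573 pixels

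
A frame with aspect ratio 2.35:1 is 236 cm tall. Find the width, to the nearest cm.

236 × 2.350 = 554.60.

555 cm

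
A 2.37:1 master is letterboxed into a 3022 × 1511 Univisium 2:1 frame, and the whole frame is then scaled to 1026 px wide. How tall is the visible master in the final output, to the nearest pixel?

Fitted into 3022×1511, the master spans the width; its height is 3022 / 2.370 ≈ 1275.11 px.
Resizing to 1026 px wide multiplies everything by 0.3395: 1275.11 → 432.91 px.

433 px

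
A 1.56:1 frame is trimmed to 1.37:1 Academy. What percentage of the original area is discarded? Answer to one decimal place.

12.2%

The height stays; only width is cut (since 1.37:1 Academy is narrower than 1.56:1).
Fraction kept = (1.370)/(1.560) ≈ 87.82%, so 12.18% is lost.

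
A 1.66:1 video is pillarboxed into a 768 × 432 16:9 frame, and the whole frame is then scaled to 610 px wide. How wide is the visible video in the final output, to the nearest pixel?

At 768×432 the video is height-limited, so width = 432 × 1.660 ≈ 717.12 px.
Resizing to 610 px wide multiplies everything by 0.7943: 717.12 → 569.59 px.

570 px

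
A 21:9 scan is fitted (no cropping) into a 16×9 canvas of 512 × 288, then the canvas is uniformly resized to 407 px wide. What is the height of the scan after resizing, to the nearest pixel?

Fitted into 512×288, the scan spans the width; its height is 512 × 9/21 ≈ 219.43 px.
Resizing to 407 px wide multiplies everything by 0.7949: 219.43 → 174.43 px.

174 px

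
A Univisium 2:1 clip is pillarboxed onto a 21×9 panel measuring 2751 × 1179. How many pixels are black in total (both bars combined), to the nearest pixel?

463347 pixels

Univisium 2:1 is narrower than 21×9, so it spans the full height.
That makes the image 2358.0000 px wide (1179 × 2/1).
Black = 2751 − 2358.0000 = 393.0000 px.
That's 393.0000 × 1179 ≈ 463347 black pixels.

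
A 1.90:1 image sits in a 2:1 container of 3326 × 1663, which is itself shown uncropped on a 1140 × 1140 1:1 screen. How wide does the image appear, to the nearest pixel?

1083 px

First fit — 1.90:1 into 3326×1663 spans the height: 3159.70 × 1663.00.
The 2:1 canvas is width-limited in 1140×1140, giving 1140.00 × 570.00; scale factor 0.3428.
Applying the same ×0.3428: 3159.70 → 1083.00.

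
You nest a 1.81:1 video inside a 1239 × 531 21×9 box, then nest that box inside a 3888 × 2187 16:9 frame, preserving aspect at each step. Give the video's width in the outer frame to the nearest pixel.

1.81:1 in 1239×531: fills the height, so the video is 961.11 × 531.00.
The 21×9 canvas is width-limited in 3888×2187, giving 3888.00 × 1666.29; scale factor 3.1380.
The video scales with it: width 961.11 × 3.1380 ≈ 3015.98.

3016 px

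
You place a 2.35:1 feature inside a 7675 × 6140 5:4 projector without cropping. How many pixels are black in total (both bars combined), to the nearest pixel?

22058277 pixels

2.35:1 (2.350) > 5:4 (1.250), so the feature fills the width.
The feature is 7675 / 2.350 ≈ 3265.9574 px tall.
Black = 6140 − 3265.9574 = 2874.0426 px.
That's 2874.0426 × 7675 ≈ 22058277 black pixels.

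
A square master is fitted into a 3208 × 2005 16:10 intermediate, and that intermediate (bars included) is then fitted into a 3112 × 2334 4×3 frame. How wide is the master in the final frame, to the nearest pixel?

First fit — square into 3208×2005 spans the height: 2005.00 × 2005.00.
16:10 in 3112×2334: fills the width, so the intermediate becomes 3112.00 × 1945.00 — a scale of ×0.9701.
The master scales with it: width 2005.00 × 0.9701 ≈ 1945.00.

1945 px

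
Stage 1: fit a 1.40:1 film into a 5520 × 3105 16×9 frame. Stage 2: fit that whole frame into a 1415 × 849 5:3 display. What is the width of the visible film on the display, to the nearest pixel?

Inside the 5520×3105 canvas the film is height-limited at 4347.00 × 3105.00.
16×9 in 1415×849: fills the width, so the intermediate becomes 1415.00 × 795.94 — a scale of ×0.2563.
Applying the same ×0.2563: 4347.00 → 1114.31.

1114 px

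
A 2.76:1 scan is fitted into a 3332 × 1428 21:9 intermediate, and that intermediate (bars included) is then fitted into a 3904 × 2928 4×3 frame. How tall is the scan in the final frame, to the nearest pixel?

1414 px

First fit — 2.76:1 into 3332×1428 spans the width: 3332.00 × 1207.25.
The 21:9 canvas is width-limited in 3904×2928, giving 3904.00 × 1673.14; scale factor 1.1717.
Applying the same ×1.1717: 1207.25 → 1414.49.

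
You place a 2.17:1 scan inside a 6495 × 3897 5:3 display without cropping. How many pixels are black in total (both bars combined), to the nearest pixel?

2.17:1 (2.170) > 5:3 (1.667), so the scan fills the width.
The scan is 6495 / 2.170 ≈ 2993.0876 px tall.
Black = 3897 − 2993.0876 = 903.9124 px.
Across the 6495-px span: 903.9124 × 6495 ≈ 5870911 px.

5870911 pixels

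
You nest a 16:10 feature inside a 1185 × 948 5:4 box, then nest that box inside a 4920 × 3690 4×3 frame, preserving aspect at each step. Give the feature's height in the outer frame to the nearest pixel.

2883 px

First fit — 16:10 into 1185×948 spans the width: 1185.00 × 740.62.
Second fit — the 5:4 canvas into 4920×3690 spans the height: 4612.50 × 3690.00 (×3.8924 from 1185×948).
The feature scales with it: height 740.62 × 3.8924 ≈ 2882.81.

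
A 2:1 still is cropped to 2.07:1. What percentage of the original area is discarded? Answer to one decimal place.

2.07:1 is wider than 2:1, so the crop keeps the full width and trims the height.
Area ratio = (2.000)/(2.070) = 96.62%; the remaining 3.38% is cropped out.

3.4%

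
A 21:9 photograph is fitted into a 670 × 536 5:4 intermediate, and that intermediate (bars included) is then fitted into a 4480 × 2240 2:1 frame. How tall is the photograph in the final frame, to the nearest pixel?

1200 px

First fit — 21:9 into 670×536 spans the width: 670.00 × 287.14.
Second fit — the 5:4 canvas into 4480×2240 spans the height: 2800.00 × 2240.00 (×4.1791 from 670×536).
Applying the same ×4.1791: 287.14 → 1200.00.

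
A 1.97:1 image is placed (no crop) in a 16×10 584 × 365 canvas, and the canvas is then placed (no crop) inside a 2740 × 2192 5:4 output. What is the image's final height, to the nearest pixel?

1391 px

1.97:1 in 584×365: fills the width, so the image is 584.00 × 296.45.
Second fit — the 16×10 canvas into 2740×2192 spans the width: 2740.00 × 1712.50 (×4.6918 from 584×365).
Applying the same ×4.6918: 296.45 → 1390.86.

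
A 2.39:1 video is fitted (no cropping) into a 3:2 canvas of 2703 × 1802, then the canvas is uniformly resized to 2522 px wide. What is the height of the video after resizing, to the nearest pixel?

At 2703×1802 the video is width-limited, so height = 2703 / 2.390 ≈ 1130.96 px.
The frame scales by 2522/2703 = 0.9330; 1130.96 × 0.9330 ≈ 1055.23 px.

1055 px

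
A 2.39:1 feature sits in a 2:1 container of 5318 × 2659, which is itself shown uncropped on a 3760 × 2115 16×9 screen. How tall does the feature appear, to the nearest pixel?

1573 px

First fit — 2.39:1 into 5318×2659 spans the width: 5318.00 × 2225.10.
The 2:1 canvas is width-limited in 3760×2115, giving 3760.00 × 1880.00; scale factor 0.7070.
So the feature's height is 2225.10 × 0.7070 ≈ 1573.22.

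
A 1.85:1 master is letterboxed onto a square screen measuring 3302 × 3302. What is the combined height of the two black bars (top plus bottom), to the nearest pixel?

Since 1.850 > 1.000, the master is width-limited.
That makes the image 1784.86 px tall (3302 / 1.850).
Leftover height: 3302 − 1784.86 = 1517.14 px.

1517 px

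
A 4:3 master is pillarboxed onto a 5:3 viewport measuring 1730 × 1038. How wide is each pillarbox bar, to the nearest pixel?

173 px

4:3 (1.333) < 5:3 (1.667), so the master fills the height.
That makes the image 1384.00 px wide (1038 × 4/3).
1730 − 1384.00 = 346.00 px of bars (173.00 each).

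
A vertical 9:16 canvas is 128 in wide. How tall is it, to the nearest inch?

228 in

128 × 16/9 = 227.56.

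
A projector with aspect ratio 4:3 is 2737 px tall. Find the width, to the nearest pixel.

Width = 2737 × 4/3 = 3649.33.

3649 px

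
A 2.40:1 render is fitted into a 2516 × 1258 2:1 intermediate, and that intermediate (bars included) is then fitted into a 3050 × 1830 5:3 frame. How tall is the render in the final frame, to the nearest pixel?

1271 px

Inside the 2516×1258 canvas the render is width-limited at 2516.00 × 1048.33.
Second fit — the 2:1 canvas into 3050×1830 spans the width: 3050.00 × 1525.00 (×1.2122 from 2516×1258).
The render scales with it: height 1048.33 × 1.2122 ≈ 1270.83.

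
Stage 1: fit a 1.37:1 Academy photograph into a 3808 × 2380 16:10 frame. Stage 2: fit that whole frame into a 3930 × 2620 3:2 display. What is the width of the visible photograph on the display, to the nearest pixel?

1.37:1 Academy in 3808×2380: fills the height, so the photograph is 3260.60 × 2380.00.
16:10 in 3930×2620: fills the width, so the intermediate becomes 3930.00 × 2456.25 — a scale of ×1.0320.
The photograph scales with it: width 3260.60 × 1.0320 ≈ 3365.06.

3365 px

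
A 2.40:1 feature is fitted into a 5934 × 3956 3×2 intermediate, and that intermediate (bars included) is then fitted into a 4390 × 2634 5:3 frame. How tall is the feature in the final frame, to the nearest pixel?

2.40:1 in 5934×3956: fills the width, so the feature is 5934.00 × 2472.50.
3×2 in 4390×2634: fills the height, so the intermediate becomes 3951.00 × 2634.00 — a scale of ×0.6658.
So the feature's height is 2472.50 × 0.6658 ≈ 1646.25.

1646 px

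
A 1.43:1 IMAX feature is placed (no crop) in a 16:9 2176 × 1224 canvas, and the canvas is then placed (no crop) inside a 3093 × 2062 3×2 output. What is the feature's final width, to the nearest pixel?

1.43:1 IMAX in 2176×1224: fills the height, so the feature is 1750.32 × 1224.00.
16:9 in 3093×2062: fills the width, so the intermediate becomes 3093.00 × 1739.81 — a scale of ×1.4214.
Applying the same ×1.4214: 1750.32 → 2487.93.

2488 px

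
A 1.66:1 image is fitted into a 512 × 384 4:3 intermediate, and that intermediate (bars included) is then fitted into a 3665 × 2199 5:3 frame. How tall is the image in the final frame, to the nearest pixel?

1766 px

First fit — 1.66:1 into 512×384 spans the width: 512.00 × 308.43.
4:3 in 3665×2199: fills the height, so the intermediate becomes 2932.00 × 2199.00 — a scale of ×5.7266.
So the image's height is 308.43 × 5.7266 ≈ 1766.27.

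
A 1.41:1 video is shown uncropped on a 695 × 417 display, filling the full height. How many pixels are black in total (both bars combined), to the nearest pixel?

That makes the image 587.9700 px wide (417 × 1.410).
695 − 587.9700 = 107.0300 px of bars.
Bar area = 107.0300 × 417 ≈ 44632 px.

44632 pixels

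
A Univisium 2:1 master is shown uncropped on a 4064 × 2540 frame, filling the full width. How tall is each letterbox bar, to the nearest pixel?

254 px

The master is 4064 × 1/2 ≈ 2032.00 px tall.
2540 − 2032.00 = 508.00 px of bars (254.00 each).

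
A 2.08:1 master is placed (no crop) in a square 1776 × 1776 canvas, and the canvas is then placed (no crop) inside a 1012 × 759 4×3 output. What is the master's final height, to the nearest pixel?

2.08:1 in 1776×1776: fills the width, so the master is 1776.00 × 853.85.
Second fit — the square canvas into 1012×759 spans the height: 759.00 × 759.00 (×0.4274 from 1776×1776).
So the master's height is 853.85 × 0.4274 ≈ 364.90.

365 px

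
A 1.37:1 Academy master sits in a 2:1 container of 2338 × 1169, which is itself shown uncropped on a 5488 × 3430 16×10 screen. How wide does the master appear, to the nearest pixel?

1.37:1 Academy in 2338×1169: fills the height, so the master is 1601.53 × 1169.00.
2:1 in 5488×3430: fills the width, so the intermediate becomes 5488.00 × 2744.00 — a scale of ×2.3473.
Applying the same ×2.3473: 1601.53 → 3759.28.

3759 px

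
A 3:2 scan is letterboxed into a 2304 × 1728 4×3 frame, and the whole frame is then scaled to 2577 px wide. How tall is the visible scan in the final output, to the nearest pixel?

In the 2304×1728 frame the scan fills the width: height = 2304 × 2/3 ≈ 1536.00 px.
Scaling 2304 → 2577 is ×1.1185, so the height becomes 1536.00 × 1.1185 ≈ 1718.00 px.

1718 px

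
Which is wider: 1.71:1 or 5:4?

1.71 and 5:4 = 1.25; 1.71 > 1.25.

1.71:1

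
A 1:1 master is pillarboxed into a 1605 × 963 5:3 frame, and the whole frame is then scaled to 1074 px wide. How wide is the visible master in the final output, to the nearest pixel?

At 1605×963 the master is height-limited, so width = 963 × 1/1 ≈ 963.00 px.
Resizing to 1074 px wide multiplies everything by 0.6692: 963.00 → 644.40 px.

644 px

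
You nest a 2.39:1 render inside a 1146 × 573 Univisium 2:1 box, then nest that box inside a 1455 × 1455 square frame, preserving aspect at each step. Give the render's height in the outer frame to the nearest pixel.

First fit — 2.39:1 into 1146×573 spans the width: 1146.00 × 479.50.
Univisium 2:1 in 1455×1455: fills the width, so the intermediate becomes 1455.00 × 727.50 — a scale of ×1.2696.
So the render's height is 479.50 × 1.2696 ≈ 608.79.

609 px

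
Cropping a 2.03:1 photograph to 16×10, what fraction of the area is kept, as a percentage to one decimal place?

78.8%

Going from 2.03:1 to 16×10 means cutting width while keeping height.
Fraction kept = (1.600)/(2.030) ≈ 78.82%.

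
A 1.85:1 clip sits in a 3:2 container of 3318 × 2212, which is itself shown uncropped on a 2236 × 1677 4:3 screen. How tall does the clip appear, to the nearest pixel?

1209 px

1.85:1 in 3318×2212: fills the width, so the clip is 3318.00 × 1793.51.
3:2 in 2236×1677: fills the width, so the intermediate becomes 2236.00 × 1490.67 — a scale of ×0.6739.
Applying the same ×0.6739: 1793.51 → 1208.65.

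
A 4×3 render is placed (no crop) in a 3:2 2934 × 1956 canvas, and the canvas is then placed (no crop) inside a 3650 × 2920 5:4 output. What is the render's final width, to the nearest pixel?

3244 px

Inside the 2934×1956 canvas the render is height-limited at 2608.00 × 1956.00.
The 3:2 canvas is width-limited in 3650×2920, giving 3650.00 × 2433.33; scale factor 1.2440.
So the render's width is 2608.00 × 1.2440 ≈ 3244.44.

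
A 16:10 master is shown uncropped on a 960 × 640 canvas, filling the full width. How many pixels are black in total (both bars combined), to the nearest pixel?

Content height = 960 × 10/16 ≈ 600.0000 px.
Leftover height: 640 − 600.0000 = 40.0000 px.
Bar area = 40.0000 × 960 ≈ 38400 px.

38400 pixels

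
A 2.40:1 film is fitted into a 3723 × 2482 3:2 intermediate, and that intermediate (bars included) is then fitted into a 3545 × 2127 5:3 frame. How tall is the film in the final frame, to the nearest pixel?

First fit — 2.40:1 into 3723×2482 spans the width: 3723.00 × 1551.25.
Second fit — the 3:2 canvas into 3545×2127 spans the height: 3190.50 × 2127.00 (×0.8570 from 3723×2482).
Applying the same ×0.8570: 1551.25 → 1329.38.

1329 px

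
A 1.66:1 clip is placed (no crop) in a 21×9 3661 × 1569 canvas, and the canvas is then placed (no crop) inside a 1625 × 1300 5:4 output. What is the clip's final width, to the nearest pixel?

Inside the 3661×1569 canvas the clip is height-limited at 2604.54 × 1569.00.
The 21×9 canvas is width-limited in 1625×1300, giving 1625.00 × 696.43; scale factor 0.4439.
So the clip's width is 2604.54 × 0.4439 ≈ 1156.07.

1156 px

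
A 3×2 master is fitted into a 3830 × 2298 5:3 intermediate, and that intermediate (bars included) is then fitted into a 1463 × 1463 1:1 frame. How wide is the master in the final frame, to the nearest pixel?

1317 px

First fit — 3×2 into 3830×2298 spans the height: 3447.00 × 2298.00.
Second fit — the 5:3 canvas into 1463×1463 spans the width: 1463.00 × 877.80 (×0.3820 from 3830×2298).
The master scales with it: width 3447.00 × 0.3820 ≈ 1316.70.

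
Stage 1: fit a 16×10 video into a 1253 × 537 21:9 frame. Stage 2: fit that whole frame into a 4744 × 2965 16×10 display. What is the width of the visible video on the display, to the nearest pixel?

Inside the 1253×537 canvas the video is height-limited at 859.20 × 537.00.
The 21:9 canvas is width-limited in 4744×2965, giving 4744.00 × 2033.14; scale factor 3.7861.
The video scales with it: width 859.20 × 3.7861 ≈ 3253.03.

3253 px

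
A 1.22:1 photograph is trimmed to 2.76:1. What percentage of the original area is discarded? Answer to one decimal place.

Going from 1.22:1 to 2.76:1 means cutting height while keeping width.
Fraction kept = (1.220)/(2.760) ≈ 44.20%, so 55.80% is lost.

55.8%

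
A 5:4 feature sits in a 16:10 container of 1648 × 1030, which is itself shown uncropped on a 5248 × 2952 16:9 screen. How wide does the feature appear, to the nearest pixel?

3690 px

First fit — 5:4 into 1648×1030 spans the height: 1287.50 × 1030.00.
The 16:10 canvas is height-limited in 5248×2952, giving 4723.20 × 2952.00; scale factor 2.8660.
The feature scales with it: width 1287.50 × 2.8660 ≈ 3690.00.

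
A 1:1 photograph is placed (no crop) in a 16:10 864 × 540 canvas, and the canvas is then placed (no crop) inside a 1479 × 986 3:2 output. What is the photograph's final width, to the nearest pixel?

924 px

Inside the 864×540 canvas the photograph is height-limited at 540.00 × 540.00.
The 16:10 canvas is width-limited in 1479×986, giving 1479.00 × 924.38; scale factor 1.7118.
The photograph scales with it: width 540.00 × 1.7118 ≈ 924.38.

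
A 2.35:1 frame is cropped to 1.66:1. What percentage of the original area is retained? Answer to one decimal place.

Going from 2.35:1 to 1.66:1 means cutting width while keeping height.
(1.660)/(2.350) ≈ 0.706 of the area survives.

70.6%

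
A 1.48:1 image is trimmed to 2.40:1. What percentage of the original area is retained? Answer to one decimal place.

The width stays; only height is cut (since 2.40:1 is wider than 1.48:1).
(1.480)/(2.400) ≈ 0.617 of the area survives.

61.7%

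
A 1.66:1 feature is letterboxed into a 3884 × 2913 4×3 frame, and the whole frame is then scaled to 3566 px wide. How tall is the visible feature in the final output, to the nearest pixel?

At 3884×2913 the feature is width-limited, so height = 3884 / 1.660 ≈ 2339.76 px.
Resizing to 3566 px wide multiplies everything by 0.9181: 2339.76 → 2148.19 px.

2148 px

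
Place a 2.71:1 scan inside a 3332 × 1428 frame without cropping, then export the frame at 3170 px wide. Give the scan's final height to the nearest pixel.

In the 3332×1428 frame the scan fills the width: height = 3332 / 2.710 ≈ 1229.52 px.
Scaling 3332 → 3170 is ×0.9514, so the height becomes 1229.52 × 0.9514 ≈ 1169.74 px.

1170 px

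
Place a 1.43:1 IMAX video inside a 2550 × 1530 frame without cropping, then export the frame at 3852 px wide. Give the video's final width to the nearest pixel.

Fitted into 2550×1530, the video spans the height; its width is 1530 × 1.430 ≈ 2187.90 px.
The frame scales by 3852/2550 = 1.5106; 2187.90 × 1.5106 ≈ 3305.02 px.

3305 px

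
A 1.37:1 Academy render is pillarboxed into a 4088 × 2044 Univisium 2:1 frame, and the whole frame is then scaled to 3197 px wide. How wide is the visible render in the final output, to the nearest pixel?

At 4088×2044 the render is height-limited, so width = 2044 × 1.370 ≈ 2800.28 px.
Scaling 4088 → 3197 is ×0.7820, so the width becomes 2800.28 × 0.7820 ≈ 2189.95 px.

2190 px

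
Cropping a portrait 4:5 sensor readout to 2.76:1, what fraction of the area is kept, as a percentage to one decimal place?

29.0%

Going from portrait 4:5 to 2.76:1 means cutting height while keeping width.
Fraction kept = (0.800)/(2.760) ≈ 28.99%.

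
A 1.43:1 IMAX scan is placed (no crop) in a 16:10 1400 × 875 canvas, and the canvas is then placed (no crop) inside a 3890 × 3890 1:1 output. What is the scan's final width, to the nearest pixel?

First fit — 1.43:1 IMAX into 1400×875 spans the height: 1251.25 × 875.00.
The 16:10 canvas is width-limited in 3890×3890, giving 3890.00 × 2431.25; scale factor 2.7786.
So the scan's width is 1251.25 × 2.7786 ≈ 3476.69.

3477 px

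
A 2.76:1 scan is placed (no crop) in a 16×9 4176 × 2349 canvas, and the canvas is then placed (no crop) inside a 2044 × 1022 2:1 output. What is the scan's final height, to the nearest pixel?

658 px

First fit — 2.76:1 into 4176×2349 spans the width: 4176.00 × 1513.04.
16×9 in 2044×1022: fills the height, so the intermediate becomes 1816.89 × 1022.00 — a scale of ×0.4351.
The scan scales with it: height 1513.04 × 0.4351 ≈ 658.29.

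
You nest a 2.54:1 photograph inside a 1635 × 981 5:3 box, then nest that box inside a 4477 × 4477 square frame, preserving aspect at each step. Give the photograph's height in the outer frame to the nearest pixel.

1763 px

Inside the 1635×981 canvas the photograph is width-limited at 1635.00 × 643.70.
The 5:3 canvas is width-limited in 4477×4477, giving 4477.00 × 2686.20; scale factor 2.7382.
The photograph scales with it: height 643.70 × 2.7382 ≈ 1762.60.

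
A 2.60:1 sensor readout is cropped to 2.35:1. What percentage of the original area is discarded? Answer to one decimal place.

9.6%

The height stays; only width is cut (since 2.35:1 is narrower than 2.60:1).
(2.350)/(2.600) ≈ 0.904 of the area survives, leaving 9.62% discarded.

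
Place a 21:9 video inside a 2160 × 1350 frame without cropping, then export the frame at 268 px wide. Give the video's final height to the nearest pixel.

115 px

At 2160×1350 the video is width-limited, so height = 2160 × 9/21 ≈ 925.71 px.
Resizing to 268 px wide multiplies everything by 0.1241: 925.71 → 114.86 px.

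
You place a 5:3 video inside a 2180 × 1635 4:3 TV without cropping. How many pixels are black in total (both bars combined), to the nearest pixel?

5:3 (1.667) > 4:3 (1.333), so the video fills the width.
The video is 2180 × 3/5 ≈ 1308.0000 px tall.
Leftover height: 1635 − 1308.0000 = 327.0000 px.
Bar area = 327.0000 × 2180 ≈ 712860 px.

712860 pixels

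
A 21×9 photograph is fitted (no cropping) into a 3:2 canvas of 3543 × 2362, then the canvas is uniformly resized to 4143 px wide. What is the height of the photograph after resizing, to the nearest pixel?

Fitted into 3543×2362, the photograph spans the width; its height is 3543 × 9/21 ≈ 1518.43 px.
Resizing to 4143 px wide multiplies everything by 1.1693: 1518.43 → 1775.57 px.

1776 px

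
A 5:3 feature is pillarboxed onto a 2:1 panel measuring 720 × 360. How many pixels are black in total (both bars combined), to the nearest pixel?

43200 pixels

Since 1.667 < 2.000, the feature is height-limited.
The feature is 360 × 5/3 ≈ 600.0000 px wide.
720 − 600.0000 = 120.0000 px of bars.
Bar area = 120.0000 × 360 ≈ 43200 px.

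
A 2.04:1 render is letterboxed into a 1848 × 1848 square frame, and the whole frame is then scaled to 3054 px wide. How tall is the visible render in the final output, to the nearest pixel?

In the 1848×1848 frame the render fills the width: height = 1848 / 2.040 ≈ 905.88 px.
Scaling 1848 → 3054 is ×1.6526, so the height becomes 905.88 × 1.6526 ≈ 1497.06 px.

1497 px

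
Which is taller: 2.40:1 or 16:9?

2.4 and 16:9 = 1.778; 2.4 > 1.778. The smaller width-to-height ratio is the taller frame.

16:9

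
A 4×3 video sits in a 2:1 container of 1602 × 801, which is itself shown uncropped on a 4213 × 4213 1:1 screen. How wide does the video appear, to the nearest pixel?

First fit — 4×3 into 1602×801 spans the height: 1068.00 × 801.00.
2:1 in 4213×4213: fills the width, so the intermediate becomes 4213.00 × 2106.50 — a scale of ×2.6298.
The video scales with it: width 1068.00 × 2.6298 ≈ 2808.67.

2809 px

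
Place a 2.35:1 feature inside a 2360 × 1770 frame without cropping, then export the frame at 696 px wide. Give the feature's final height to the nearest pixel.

296 px

Fitted into 2360×1770, the feature spans the width; its height is 2360 / 2.350 ≈ 1004.26 px.
Resizing to 696 px wide multiplies everything by 0.2949: 1004.26 → 296.17 px.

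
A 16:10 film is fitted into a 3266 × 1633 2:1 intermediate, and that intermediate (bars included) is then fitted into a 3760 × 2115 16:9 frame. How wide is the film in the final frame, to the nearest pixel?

3008 px

Inside the 3266×1633 canvas the film is height-limited at 2612.80 × 1633.00.
The 2:1 canvas is width-limited in 3760×2115, giving 3760.00 × 1880.00; scale factor 1.1513.
So the film's width is 2612.80 × 1.1513 ≈ 3008.00.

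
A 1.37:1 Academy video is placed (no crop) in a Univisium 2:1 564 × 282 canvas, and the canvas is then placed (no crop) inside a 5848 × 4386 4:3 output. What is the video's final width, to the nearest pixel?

1.37:1 Academy in 564×282: fills the height, so the video is 386.34 × 282.00.
Univisium 2:1 in 5848×4386: fills the width, so the intermediate becomes 5848.00 × 2924.00 — a scale of ×10.3688.
The video scales with it: width 386.34 × 10.3688 ≈ 4005.88.

4006 px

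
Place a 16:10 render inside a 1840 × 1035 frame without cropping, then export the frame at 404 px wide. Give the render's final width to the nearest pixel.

At 1840×1035 the render is height-limited, so width = 1035 × 16/10 ≈ 1656.00 px.
Scaling 1840 → 404 is ×0.2196, so the width becomes 1656.00 × 0.2196 ≈ 363.60 px.

364 px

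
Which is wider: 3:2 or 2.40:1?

3:2 = 1.5 and 2.4; 2.4 > 1.5.

2.40:1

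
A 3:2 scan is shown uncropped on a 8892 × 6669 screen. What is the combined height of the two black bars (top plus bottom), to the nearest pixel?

Since 1.500 > 1.333, the scan is width-limited.
That makes the image 5928.00 px tall (8892 × 2/3).
6669 − 5928.00 = 741.00 px of bars.

741 px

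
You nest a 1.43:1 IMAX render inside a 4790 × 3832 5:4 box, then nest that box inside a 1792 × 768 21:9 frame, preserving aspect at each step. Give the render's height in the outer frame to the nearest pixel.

Inside the 4790×3832 canvas the render is width-limited at 4790.00 × 3349.65.
Second fit — the 5:4 canvas into 1792×768 spans the height: 960.00 × 768.00 (×0.2004 from 4790×3832).
So the render's height is 3349.65 × 0.2004 ≈ 671.33.

671 px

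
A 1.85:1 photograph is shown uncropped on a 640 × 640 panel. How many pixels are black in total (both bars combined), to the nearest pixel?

188195 pixels

Since 1.850 > 1.000, the photograph is width-limited.
The photograph is 640 / 1.850 ≈ 345.9459 px tall.
Black = 640 − 345.9459 = 294.0541 px.
Across the 640-px span: 294.0541 × 640 ≈ 188195 px.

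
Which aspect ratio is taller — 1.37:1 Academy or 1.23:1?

1.37 and 1.23; 1.37 > 1.23. The smaller width-to-height ratio is the taller frame.

1.23:1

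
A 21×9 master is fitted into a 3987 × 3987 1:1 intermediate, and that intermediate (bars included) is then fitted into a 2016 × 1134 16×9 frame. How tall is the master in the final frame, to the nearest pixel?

First fit — 21×9 into 3987×3987 spans the width: 3987.00 × 1708.71.
Second fit — the 1:1 canvas into 2016×1134 spans the height: 1134.00 × 1134.00 (×0.2844 from 3987×3987).
Applying the same ×0.2844: 1708.71 → 486.00.

486 px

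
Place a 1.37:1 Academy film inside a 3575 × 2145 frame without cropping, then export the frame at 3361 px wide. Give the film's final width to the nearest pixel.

In the 3575×2145 frame the film fills the height: width = 2145 × 1.370 ≈ 2938.65 px.
Resizing to 3361 px wide multiplies everything by 0.9401: 2938.65 → 2762.74 px.

2763 px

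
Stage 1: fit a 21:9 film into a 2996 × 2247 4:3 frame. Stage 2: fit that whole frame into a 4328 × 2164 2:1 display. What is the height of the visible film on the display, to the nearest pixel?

1237 px

21:9 in 2996×2247: fills the width, so the film is 2996.00 × 1284.00.
4:3 in 4328×2164: fills the height, so the intermediate becomes 2885.33 × 2164.00 — a scale of ×0.9631.
The film scales with it: height 1284.00 × 0.9631 ≈ 1236.57.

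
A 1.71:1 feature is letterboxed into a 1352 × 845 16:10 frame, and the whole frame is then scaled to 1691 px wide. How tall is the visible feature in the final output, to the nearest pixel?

989 px

In the 1352×845 frame the feature fills the width: height = 1352 / 1.710 ≈ 790.64 px.
The frame scales by 1691/1352 = 1.2507; 790.64 × 1.2507 ≈ 988.89 px.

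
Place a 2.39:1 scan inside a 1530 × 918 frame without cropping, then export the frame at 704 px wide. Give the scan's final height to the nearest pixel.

Fitted into 1530×918, the scan spans the width; its height is 1530 / 2.390 ≈ 640.17 px.
Scaling 1530 → 704 is ×0.4601, so the height becomes 640.17 × 0.4601 ≈ 294.56 px.

295 px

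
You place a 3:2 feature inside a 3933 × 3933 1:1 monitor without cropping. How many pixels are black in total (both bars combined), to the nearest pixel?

3:2 (1.500) > 1:1 (1.000), so the feature fills the width.
That makes the image 2622.0000 px tall (3933 × 2/3).
3933 − 2622.0000 = 1311.0000 px of bars.
Across the 3933-px span: 1311.0000 × 3933 ≈ 5156163 px.

5156163 pixels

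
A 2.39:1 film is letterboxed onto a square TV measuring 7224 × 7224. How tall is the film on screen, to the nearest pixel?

2.39:1 (2.390) > square (1.000), so the film fills the width.
The film is 7224 / 2.390 ≈ 3022.59 px tall.

3023 px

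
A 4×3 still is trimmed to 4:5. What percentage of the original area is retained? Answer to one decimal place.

60.0%

Going from 4×3 to 4:5 means cutting width while keeping height.
Area ratio = (0.800)/(1.333) = 60.00% retained.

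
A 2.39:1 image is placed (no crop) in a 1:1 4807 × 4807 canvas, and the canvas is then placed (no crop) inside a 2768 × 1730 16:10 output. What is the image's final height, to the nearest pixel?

Inside the 4807×4807 canvas the image is width-limited at 4807.00 × 2011.30.
1:1 in 2768×1730: fills the height, so the intermediate becomes 1730.00 × 1730.00 — a scale of ×0.3599.
The image scales with it: height 2011.30 × 0.3599 ≈ 723.85.

724 px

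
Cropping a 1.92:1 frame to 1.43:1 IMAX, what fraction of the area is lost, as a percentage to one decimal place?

25.5%

The height stays; only width is cut (since 1.43:1 IMAX is narrower than 1.92:1).
(1.430)/(1.920) ≈ 0.745 of the area survives, leaving 25.52% discarded.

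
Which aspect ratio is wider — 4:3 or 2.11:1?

4:3 = 1.333 and 2.11; 2.11 > 1.333.

2.11:1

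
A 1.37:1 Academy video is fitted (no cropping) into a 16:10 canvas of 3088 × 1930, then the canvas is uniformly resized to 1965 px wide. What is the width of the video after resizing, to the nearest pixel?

1683 px

Fitted into 3088×1930, the video spans the height; its width is 1930 × 1.370 ≈ 2644.10 px.
The frame scales by 1965/3088 = 0.6363; 2644.10 × 0.6363 ≈ 1682.53 px.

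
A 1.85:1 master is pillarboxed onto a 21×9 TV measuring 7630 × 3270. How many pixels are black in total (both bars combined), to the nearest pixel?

5168235 pixels

Since 1.850 < 2.333, the master is height-limited.
The master is 3270 × 1.850 ≈ 6049.5000 px wide.
7630 − 6049.5000 = 1580.5000 px of bars.
Bar area = 1580.5000 × 3270 ≈ 5168235 px.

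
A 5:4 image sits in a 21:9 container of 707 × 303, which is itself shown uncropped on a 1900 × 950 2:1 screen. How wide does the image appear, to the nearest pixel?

1018 px

First fit — 5:4 into 707×303 spans the height: 378.75 × 303.00.
21:9 in 1900×950: fills the width, so the intermediate becomes 1900.00 × 814.29 — a scale of ×2.6874.
The image scales with it: width 378.75 × 2.6874 ≈ 1017.86.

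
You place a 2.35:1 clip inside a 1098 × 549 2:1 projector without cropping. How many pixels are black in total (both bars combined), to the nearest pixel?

89779 pixels

2.35:1 is wider than 2:1, so it spans the full width.
Content height = 1098 / 2.350 ≈ 467.2340 px.
Leftover height: 549 − 467.2340 = 81.7660 px.
Bar area = 81.7660 × 1098 ≈ 89779 px.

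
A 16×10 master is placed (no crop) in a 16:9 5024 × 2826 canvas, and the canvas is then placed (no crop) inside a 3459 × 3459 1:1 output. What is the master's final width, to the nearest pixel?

3113 px

First fit — 16×10 into 5024×2826 spans the height: 4521.60 × 2826.00.
16:9 in 3459×3459: fills the width, so the intermediate becomes 3459.00 × 1945.69 — a scale of ×0.6885.
Applying the same ×0.6885: 4521.60 → 3113.10.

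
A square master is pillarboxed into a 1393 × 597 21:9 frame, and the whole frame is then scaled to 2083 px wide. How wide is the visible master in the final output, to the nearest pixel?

In the 1393×597 frame the master fills the height: width = 597 × 1/1 ≈ 597.00 px.
Resizing to 2083 px wide multiplies everything by 1.4953: 597.00 → 892.71 px.

893 px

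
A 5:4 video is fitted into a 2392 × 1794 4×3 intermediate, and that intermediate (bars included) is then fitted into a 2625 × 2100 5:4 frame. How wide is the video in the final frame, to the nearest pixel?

Inside the 2392×1794 canvas the video is height-limited at 2242.50 × 1794.00.
The 4×3 canvas is width-limited in 2625×2100, giving 2625.00 × 1968.75; scale factor 1.0974.
Applying the same ×1.0974: 2242.50 → 2460.94.

2461 px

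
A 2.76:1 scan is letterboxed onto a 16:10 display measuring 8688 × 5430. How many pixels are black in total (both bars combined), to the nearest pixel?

19827527 pixels

2.76:1 is wider than 16:10, so it spans the full width.
The scan is 8688 / 2.760 ≈ 3147.8261 px tall.
Leftover height: 5430 − 3147.8261 = 2282.1739 px.
Bar area = 2282.1739 × 8688 ≈ 19827527 px.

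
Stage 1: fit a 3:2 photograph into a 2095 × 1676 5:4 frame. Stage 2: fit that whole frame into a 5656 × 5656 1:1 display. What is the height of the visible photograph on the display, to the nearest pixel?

Inside the 2095×1676 canvas the photograph is width-limited at 2095.00 × 1396.67.
The 5:4 canvas is width-limited in 5656×5656, giving 5656.00 × 4524.80; scale factor 2.6998.
So the photograph's height is 1396.67 × 2.6998 ≈ 3770.67.

3771 px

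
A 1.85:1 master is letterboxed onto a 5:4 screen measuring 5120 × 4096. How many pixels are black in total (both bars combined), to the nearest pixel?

1.85:1 is wider than 5:4, so it spans the full width.
The master is 5120 / 1.850 ≈ 2767.5676 px tall.
Leftover height: 4096 − 2767.5676 = 1328.4324 px.
That's 1328.4324 × 5120 ≈ 6801574 black pixels.

6801574 pixels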